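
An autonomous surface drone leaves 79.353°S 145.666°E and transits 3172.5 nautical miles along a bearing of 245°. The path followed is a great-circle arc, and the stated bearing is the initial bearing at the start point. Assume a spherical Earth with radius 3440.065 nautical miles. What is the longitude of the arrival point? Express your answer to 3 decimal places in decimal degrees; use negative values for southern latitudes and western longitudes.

longitude 38.769°

Angular distance δ = d/R = 3172.5 / 3440.065 = 0.922221 rad.
Start latitude φ₁ = -1.384971 rad; initial bearing θ = 4.276057 rad.
Applying the spherical law of cosines for sides, sin φ₂ = sin φ₁ cos δ + cos φ₁ sin δ cos θ = -0.655879, so φ₂ = -40.986°.
For the longitude increment, Δλ = atan2( sin θ sin δ cos φ₁, cos δ − sin φ₁ sin φ₂ ) = atan2(-0.133446, -0.040536) = -106.897°.
Hence λ₂ = 145.666° + -106.897° = 38.769°.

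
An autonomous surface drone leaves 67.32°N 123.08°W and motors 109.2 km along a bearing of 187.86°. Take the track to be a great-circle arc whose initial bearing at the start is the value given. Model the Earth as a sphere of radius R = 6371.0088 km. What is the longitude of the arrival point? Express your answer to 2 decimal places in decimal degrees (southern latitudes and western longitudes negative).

δ = 109.2/6371.0088 = 0.017140 rad (0.9821°).
Converting: φ₁ = 1.174956 rad, θ = 3.278776 rad.
Applying the spherical law of cosines for sides, sin φ₂ = sin φ₁ cos δ + cos φ₁ sin δ cos θ = 0.915991, so φ₂ = 66.35°.
Then Δλ = atan2(-0.000904, 0.154694) = -0.005842 rad, from sin θ sin δ cos φ₁ over cos δ − sin φ₁ sin φ₂.
λ₂ = -123.08° + -0.33° = -123.41°.

longitude -123.41°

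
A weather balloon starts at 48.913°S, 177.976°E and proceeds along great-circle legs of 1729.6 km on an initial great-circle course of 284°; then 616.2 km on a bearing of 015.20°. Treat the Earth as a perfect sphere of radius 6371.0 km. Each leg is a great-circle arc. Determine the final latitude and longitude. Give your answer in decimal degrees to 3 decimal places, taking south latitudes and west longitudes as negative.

Apply the spherical direct solution leg by leg, carrying full precision between legs.
Leg 1: from (-48.913°, 177.976°), δ = 1729.6/6371 = 0.271480 rad, θ = 284° → φ = -43.116°, λ = 157.094°.
Leg 2: from (-43.116°, 157.094°), δ = 616.2/6371 = 0.096720 rad, θ = 15.2° → φ = -37.752°, λ = 158.929°.

latitude -37.752°, longitude 158.929°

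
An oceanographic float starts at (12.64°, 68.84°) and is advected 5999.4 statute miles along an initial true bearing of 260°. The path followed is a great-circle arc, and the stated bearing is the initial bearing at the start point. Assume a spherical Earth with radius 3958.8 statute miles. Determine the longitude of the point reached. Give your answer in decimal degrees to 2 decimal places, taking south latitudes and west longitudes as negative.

longitude -15.82°

δ = 5999.4/3958.8 = 1.515459 rad (86.8294°).
Start latitude φ₁ = 0.220610 rad; initial bearing θ = 4.537856 rad.
sin φ₂ = sin φ₁ cos δ + cos φ₁ sin δ cos θ = (0.218825)(0.055309) + (0.975764)(0.998469)(-0.173648) = -0.157077
φ₂ = asin(-0.157077) = -0.157731 rad = -9.04°.
Δλ = atan2( sin θ sin δ cos φ₁ , cos δ − sin φ₁ sin φ₂ ) = atan2(-0.959469, 0.089681) = -1.477597 rad = -84.66°.
λ₂ = λ₁ + Δλ = -15.82°.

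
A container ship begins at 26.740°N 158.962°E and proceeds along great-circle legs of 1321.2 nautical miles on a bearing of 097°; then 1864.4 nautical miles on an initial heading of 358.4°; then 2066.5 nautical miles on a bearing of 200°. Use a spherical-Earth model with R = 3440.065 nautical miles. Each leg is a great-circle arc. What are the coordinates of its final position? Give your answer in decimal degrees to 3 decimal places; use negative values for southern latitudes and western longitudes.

latitude 19.968°, longitude 169.383°

Apply the spherical direct solution leg by leg, carrying full precision between legs.
Leg 1: from (26.740°, 158.962°), δ = 1321.2/3440.065 = 0.384063 rad, θ = 97° → φ = 22.110°, λ = -177.371°.
Leg 2: from (22.110°, -177.371°), δ = 1864.4/3440.065 = 0.541967 rad, θ = 358.4° → φ = 53.144°, λ = -178.747°.
Leg 3: from (53.144°, -178.747°), δ = 2066.5/3440.065 = 0.600715 rad, θ = 200° → φ = 19.968°, λ = 169.383°.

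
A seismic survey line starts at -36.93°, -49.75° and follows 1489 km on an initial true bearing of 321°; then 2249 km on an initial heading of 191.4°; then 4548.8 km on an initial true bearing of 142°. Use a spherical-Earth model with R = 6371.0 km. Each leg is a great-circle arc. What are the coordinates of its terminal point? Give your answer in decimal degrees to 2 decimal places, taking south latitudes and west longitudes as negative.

Apply the spherical direct solution leg by leg, carrying full precision between legs.
Leg 1: from (-36.93°, -49.75°), δ = 1489/6371 = 0.233715 rad, θ = 321° → φ = -26.14°, λ = -59.09°.
Leg 2: from (-26.14°, -59.09°), δ = 2249/6371 = 0.353006 rad, θ = 191.4° → φ = -45.86°, λ = -64.73°.
Leg 3: from (-45.86°, -64.73°), δ = 4548.8/6371 = 0.713985 rad, θ = 142° → φ = -64.39°, λ = 4.13°.

latitude -64.39°, longitude 4.13°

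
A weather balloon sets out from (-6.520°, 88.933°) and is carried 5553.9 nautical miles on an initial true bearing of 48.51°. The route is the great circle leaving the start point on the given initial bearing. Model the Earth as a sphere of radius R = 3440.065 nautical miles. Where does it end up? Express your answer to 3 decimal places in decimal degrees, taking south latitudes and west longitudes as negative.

latitude 41.493°, longitude 176.502°

Angular distance δ = d/R = 5553.9 / 3440.065 = 1.614475 rad.
With φ₁ = -6.520° = -0.113795 rad and θ = 48.51° = 0.846659 rad:
Applying the spherical law of cosines for sides, sin φ₂ = sin φ₁ cos δ + cos φ₁ sin δ cos θ = 0.662535, so φ₂ = 41.493°.
For the longitude increment, Δλ = atan2( sin θ sin δ cos φ₁, cos δ − sin φ₁ sin φ₂ ) = atan2(0.743517, 0.031566) = 87.569°.
λ₂ = λ₁ + Δλ = 176.502°.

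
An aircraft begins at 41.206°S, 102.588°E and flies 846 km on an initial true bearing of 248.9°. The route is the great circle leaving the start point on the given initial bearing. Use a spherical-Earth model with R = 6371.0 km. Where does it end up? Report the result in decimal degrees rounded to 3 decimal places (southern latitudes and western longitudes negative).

latitude -43.537°, longitude 92.777°

The arc subtends δ = 846/6371 = 0.132789 rad at the centre.
Converting: φ₁ = -0.719180 rad, θ = 4.344125 rad.
sin φ₂ = sin φ₁ cos δ + cos φ₁ sin δ cos θ = (-0.658768)(0.991196) + (0.752346)(0.132399)(-0.359997) = -0.688828
φ₂ = asin(-0.688828) = -0.759871 rad = -43.537°.
For the longitude increment, Δλ = atan2( sin θ sin δ cos φ₁, cos δ − sin φ₁ sin φ₂ ) = atan2(-0.092932, 0.537418) = -9.811°.
λ₂ = λ₁ + Δλ = 92.777°.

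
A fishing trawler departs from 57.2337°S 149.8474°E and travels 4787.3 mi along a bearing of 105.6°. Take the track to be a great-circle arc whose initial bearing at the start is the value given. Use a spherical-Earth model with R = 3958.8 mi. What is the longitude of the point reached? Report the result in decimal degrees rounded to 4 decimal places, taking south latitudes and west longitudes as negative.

Central angle δ = d/R = 1.209281 rad.
Start latitude φ₁ = -0.998917 rad; initial bearing θ = 1.843068 rad.
Applying the spherical law of cosines for sides, sin φ₂ = sin φ₁ cos δ + cos φ₁ sin δ cos θ = -0.433550, so φ₂ = -25.6931°.
Δλ = atan2( sin θ sin δ cos φ₁ , cos δ − sin φ₁ sin φ₂ ) = atan2(0.487582, -0.010873) = 1.593093 rad = 91.2775°.
λ₂ = 149.8474° + 91.2775° = 241.1249°, normalized to (−180°, 180°] → -118.8751°.

longitude -118.8751°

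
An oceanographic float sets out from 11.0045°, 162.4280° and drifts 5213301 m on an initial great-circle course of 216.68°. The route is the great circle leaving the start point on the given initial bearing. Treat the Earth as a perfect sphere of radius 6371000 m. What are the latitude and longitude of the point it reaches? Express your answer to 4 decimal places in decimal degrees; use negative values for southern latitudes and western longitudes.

latitude -26.3721°, longitude 133.3042°

Angular distance δ = d/R = 5213301 / 6371000 = 0.818286 rad.
Converting: φ₁ = 0.192065 rad, θ = 3.781779 rad.
Applying the spherical law of cosines for sides, sin φ₂ = sin φ₁ cos δ + cos φ₁ sin δ cos θ = -0.444199, so φ₂ = -26.3721°.
Then Δλ = atan2(-0.428029, 0.768265) = -0.508307 rad, from sin θ sin δ cos φ₁ over cos δ − sin φ₁ sin φ₂.
λ₂ = 162.4280° + -29.1238° = 133.3042°.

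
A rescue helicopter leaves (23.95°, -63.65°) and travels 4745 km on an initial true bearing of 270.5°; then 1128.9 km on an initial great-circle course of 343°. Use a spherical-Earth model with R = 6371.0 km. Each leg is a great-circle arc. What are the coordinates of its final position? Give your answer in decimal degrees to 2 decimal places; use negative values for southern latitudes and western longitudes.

latitude 27.37°, longitude -112.33°

Apply the spherical direct solution leg by leg, carrying full precision between legs.
Leg 1: from (23.95°, -63.65°), δ = 4745/6371 = 0.744781 rad, θ = 270.5° → φ = 17.69°, λ = -109.00°.
Leg 2: from (17.69°, -109.00°), δ = 1128.9/6371 = 0.177194 rad, θ = 343° → φ = 27.37°, λ = -112.33°.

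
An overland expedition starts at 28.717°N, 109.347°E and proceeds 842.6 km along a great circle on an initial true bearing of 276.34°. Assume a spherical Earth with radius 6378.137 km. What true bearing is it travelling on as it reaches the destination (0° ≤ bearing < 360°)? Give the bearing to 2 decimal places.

Central angle δ = d/R = 0.132108 rad.
Converting: φ₁ = 0.501206 rad, θ = 4.823043 rad.
sin φ₂ = sin φ₁ cos δ + cos φ₁ sin δ cos θ = (0.480484)(0.991286) + (0.877004)(0.131724)(0.110428) = 0.489054
φ₂ = asin(0.489054) = 0.511005 rad = 29.278°.
Δλ = atan2( sin θ sin δ cos φ₁ , cos δ − sin φ₁ sin φ₂ ) = atan2(-0.114816, 0.756304) = -0.150661 rad = -8.632°.
Hence λ₂ = 109.347° + -8.632° = 100.715°.
The forward bearing on arrival equals the back-azimuth from the destination plus 180°.
Back-azimuth from P₂ (29.28°, 100.71°) to P₁ (28.72°, 109.35°), with Δλ' = λ₁ − λ₂ = 8.63°: atan2( sin Δλ' cos φ₁ , cos φ₂ sin φ₁ − sin φ₂ cos φ₁ cos Δλ' ) = 92.15°.
Final bearing = (92.15° + 180°) mod 360° = 272.15°.

final bearing 272.15°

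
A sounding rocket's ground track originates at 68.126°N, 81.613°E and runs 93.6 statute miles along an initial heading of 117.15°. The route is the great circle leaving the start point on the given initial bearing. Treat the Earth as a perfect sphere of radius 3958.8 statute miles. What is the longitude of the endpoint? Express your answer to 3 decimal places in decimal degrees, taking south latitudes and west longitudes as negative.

Central angle δ = d/R = 0.023644 rad.
With φ₁ = 68.126° = 1.189023 rad and θ = 117.15° = 2.044653 rad:
Applying the spherical law of cosines for sides, sin φ₂ = sin φ₁ cos δ + cos φ₁ sin δ cos θ = 0.923727, so φ₂ = 67.477°.
Δλ = atan2( sin θ sin δ cos φ₁ , cos δ − sin φ₁ sin φ₂ ) = atan2(0.007837, 0.142497) = 0.054946 rad = 3.148°.
λ₂ = λ₁ + Δλ = 84.761°.

longitude 84.761°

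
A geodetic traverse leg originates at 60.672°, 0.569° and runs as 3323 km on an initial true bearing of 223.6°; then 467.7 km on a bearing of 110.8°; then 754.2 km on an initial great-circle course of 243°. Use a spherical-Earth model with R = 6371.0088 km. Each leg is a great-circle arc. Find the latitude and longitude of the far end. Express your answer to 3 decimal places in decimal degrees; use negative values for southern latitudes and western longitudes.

latitude 30.526°, longitude -26.644°

Apply the spherical direct solution leg by leg, carrying full precision between legs.
Leg 1: from (60.672°, 0.569°), δ = 3323/6371.0088 = 0.521581 rad, θ = 223.6° → φ = 35.392°, λ = -24.360°.
Leg 2: from (35.392°, -24.360°), δ = 467.7/6371.0088 = 0.073411 rad, θ = 110.8° → φ = 33.806°, λ = -19.627°.
Leg 3: from (33.806°, -19.627°), δ = 754.2/6371.0088 = 0.118380 rad, θ = 243° → φ = 30.526°, λ = -26.644°.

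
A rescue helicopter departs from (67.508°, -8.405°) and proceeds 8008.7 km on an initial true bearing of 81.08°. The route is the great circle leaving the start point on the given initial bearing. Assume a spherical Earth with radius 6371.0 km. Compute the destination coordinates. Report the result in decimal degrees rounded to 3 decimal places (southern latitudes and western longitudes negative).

The arc subtends δ = 8008.7/6371 = 1.257055 rad at the centre.
Start latitude φ₁ = 1.178237 rad; initial bearing θ = 1.415113 rad.
sin φ₂ = sin φ₁ cos δ + cos φ₁ sin δ cos θ = (0.923933)(0.308619) + (0.382554)(0.951186)(0.155055) = 0.341565
φ₂ = asin(0.341565) = 0.348581 rad = 19.972°.
For the longitude increment, Δλ = atan2( sin θ sin δ cos φ₁, cos δ − sin φ₁ sin φ₂ ) = atan2(0.359479, -0.006964) = 91.110°.
λ₂ = λ₁ + Δλ = 82.705°.

latitude 19.972°, longitude 82.705°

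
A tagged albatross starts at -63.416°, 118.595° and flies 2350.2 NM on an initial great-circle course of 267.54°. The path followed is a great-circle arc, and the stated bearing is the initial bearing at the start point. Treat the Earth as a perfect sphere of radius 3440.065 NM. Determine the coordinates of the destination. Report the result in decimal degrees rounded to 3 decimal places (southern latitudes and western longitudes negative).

Angular distance δ = d/R = 2350.2 / 3440.065 = 0.683185 rad.
Start latitude φ₁ = -1.106818 rad; initial bearing θ = 4.669454 rad.
Destination latitude: φ₂ = arcsin( sin φ₁ cos δ + cos φ₁ sin δ cos θ ) = arcsin(-0.705698) = -44.886°.
Δλ = atan2( sin θ sin δ cos φ₁ , cos δ − sin φ₁ sin φ₂ ) = atan2(-0.282237, 0.144475) = -1.097680 rad = -62.892°.
λ₂ = 118.595° + -62.892° = 55.703°.

latitude -44.886°, longitude 55.703°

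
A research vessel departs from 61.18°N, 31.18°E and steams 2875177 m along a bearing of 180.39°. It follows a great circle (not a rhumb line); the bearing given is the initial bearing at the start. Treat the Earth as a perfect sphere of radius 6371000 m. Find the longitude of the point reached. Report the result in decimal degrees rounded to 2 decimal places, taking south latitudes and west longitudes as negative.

Central angle δ = d/R = 0.451291 rad.
Start latitude φ₁ = 1.067792 rad; initial bearing θ = 3.148399 rad.
Destination latitude: φ₂ = arcsin( sin φ₁ cos δ + cos φ₁ sin δ cos θ ) = arcsin(0.578189) = 35.32°.
Then Δλ = atan2(-0.001431, 0.393311) = -0.003638 rad, from sin θ sin δ cos φ₁ over cos δ − sin φ₁ sin φ₂.
λ₂ = λ₁ + Δλ = 30.97°.

longitude 30.97°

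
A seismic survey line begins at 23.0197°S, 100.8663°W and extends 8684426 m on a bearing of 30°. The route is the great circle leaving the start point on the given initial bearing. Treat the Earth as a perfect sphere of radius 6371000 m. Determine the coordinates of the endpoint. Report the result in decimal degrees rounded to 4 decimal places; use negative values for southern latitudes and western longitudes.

Central angle δ = d/R = 1.363118 rad.
Converting: φ₁ = -0.401770 rad, θ = 0.523599 rad.
sin φ₂ = sin φ₁ cos δ + cos φ₁ sin δ cos θ = (-0.391048)(0.206188) + (0.920370)(0.978512)(0.866025) = 0.699308
φ₂ = asin(0.699308) = 0.774428 rad = 44.3715°.
Then Δλ = atan2(0.450297, 0.479651) = 0.753843 rad, from sin θ sin δ cos φ₁ over cos δ − sin φ₁ sin φ₂.
Hence λ₂ = -100.8663° + 43.1920° = -57.6743°.

latitude 44.3715°, longitude -57.6743°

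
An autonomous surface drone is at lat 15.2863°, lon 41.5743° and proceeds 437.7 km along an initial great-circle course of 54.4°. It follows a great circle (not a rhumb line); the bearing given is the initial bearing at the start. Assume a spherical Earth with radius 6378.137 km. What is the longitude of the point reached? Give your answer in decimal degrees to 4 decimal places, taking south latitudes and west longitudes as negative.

longitude 44.9267°

Central angle δ = d/R = 0.068625 rad.
Start latitude φ₁ = 0.266796 rad; initial bearing θ = 0.949459 rad.
Applying the spherical law of cosines for sides, sin φ₂ = sin φ₁ cos δ + cos φ₁ sin δ cos θ = 0.301526, so φ₂ = 17.5493°.
Then Δλ = atan2(0.053783, 0.918151) = 0.058510 rad, from sin θ sin δ cos φ₁ over cos δ − sin φ₁ sin φ₂.
λ₂ = λ₁ + Δλ = 44.9267°.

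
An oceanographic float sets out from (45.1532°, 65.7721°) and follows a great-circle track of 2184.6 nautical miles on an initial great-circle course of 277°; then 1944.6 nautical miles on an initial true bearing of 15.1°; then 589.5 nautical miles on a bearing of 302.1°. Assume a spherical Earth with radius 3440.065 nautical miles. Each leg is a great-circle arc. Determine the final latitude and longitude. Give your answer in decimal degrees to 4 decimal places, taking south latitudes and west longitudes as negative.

latitude 71.7584°, longitude 11.8695°

Apply the spherical direct solution leg by leg, carrying full precision between legs.
Leg 1: from (45.1532°, 65.7721°), δ = 2184.6/3440.065 = 0.635046 rad, θ = 277° → φ = 38.4444°, λ = 17.0284°.
Leg 2: from (38.4444°, 17.0284°), δ = 1944.6/3440.065 = 0.565280 rad, θ = 15.1° → φ = 68.4470°, λ = 39.3523°.
Leg 3: from (68.4470°, 39.3523°), δ = 589.5/3440.065 = 0.171363 rad, θ = 302.1° → φ = 71.7584°, λ = 11.8695°.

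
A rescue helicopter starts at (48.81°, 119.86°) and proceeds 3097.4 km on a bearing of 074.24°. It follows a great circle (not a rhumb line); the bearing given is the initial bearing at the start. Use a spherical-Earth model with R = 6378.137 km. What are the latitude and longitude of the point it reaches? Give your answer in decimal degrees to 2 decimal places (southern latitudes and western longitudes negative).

latitude 48.51°, longitude 162.55°

The arc subtends δ = 3097.4/6378.137 = 0.485628 rad at the centre.
With φ₁ = 48.81° = 0.851895 rad and θ = 74.24° = 1.295732 rad:
Destination latitude: φ₂ = arcsin( sin φ₁ cos δ + cos φ₁ sin δ cos θ ) = arcsin(0.749014) = 48.51°.
Then Δλ = atan2(0.295835, 0.320727) = 0.745049 rad, from sin θ sin δ cos φ₁ over cos δ − sin φ₁ sin φ₂.
λ₂ = 119.86° + 42.69° = 162.55°.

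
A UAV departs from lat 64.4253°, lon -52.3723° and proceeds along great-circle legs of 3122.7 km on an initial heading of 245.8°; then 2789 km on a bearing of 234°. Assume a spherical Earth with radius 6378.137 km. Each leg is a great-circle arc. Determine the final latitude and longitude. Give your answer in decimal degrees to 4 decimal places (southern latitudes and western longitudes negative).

Apply the spherical direct solution leg by leg, carrying full precision between legs.
Leg 1: from (64.4253°, -52.3723°), δ = 3122.7/6378.137 = 0.489594 rad, θ = 245.8° → φ = 45.4664°, λ = -90.0785°.
Leg 2: from (45.4664°, -90.0785°), δ = 2789/6378.137 = 0.437275 rad, θ = 234° → φ = 28.1122°, λ = -112.9347°.

latitude 28.1122°, longitude -112.9347°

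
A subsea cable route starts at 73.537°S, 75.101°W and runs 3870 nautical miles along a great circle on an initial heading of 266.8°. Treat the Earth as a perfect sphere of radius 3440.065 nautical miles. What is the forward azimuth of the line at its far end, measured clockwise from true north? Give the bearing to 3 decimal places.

The arc subtends δ = 3870/3440.065 = 1.124979 rad at the centre.
Start latitude φ₁ = -1.283463 rad; initial bearing θ = 4.656538 rad.
Applying the spherical law of cosines for sides, sin φ₂ = sin φ₁ cos δ + cos φ₁ sin δ cos θ = -0.427791, so φ₂ = -25.327°.
Then Δλ = atan2(-0.255298, 0.020943) = -1.488948 rad, from sin θ sin δ cos φ₁ over cos δ − sin φ₁ sin φ₂.
λ₂ = λ₁ + Δλ = -160.411°.
The forward bearing on arrival equals the back-azimuth from the destination plus 180°.
Back-azimuth from P₂ (-25.327°, -160.411°) to P₁ (-73.537°, -75.101°), with Δλ' = λ₁ − λ₂ = 85.310°: atan2( sin Δλ' cos φ₁ , cos φ₂ sin φ₁ − sin φ₂ cos φ₁ cos Δλ' ) = 161.757°.
Final bearing = (161.757° + 180°) mod 360° = 341.757°.

final bearing 341.757°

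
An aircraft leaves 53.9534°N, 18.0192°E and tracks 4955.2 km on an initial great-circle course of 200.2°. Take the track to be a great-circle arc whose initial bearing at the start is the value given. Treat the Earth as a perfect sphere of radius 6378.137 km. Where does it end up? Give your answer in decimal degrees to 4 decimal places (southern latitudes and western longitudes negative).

latitude 10.9172°, longitude 3.7462°

The arc subtends δ = 4955.2/6378.137 = 0.776904 rad at the centre.
Start latitude φ₁ = 0.941664 rad; initial bearing θ = 3.494149 rad.
sin φ₂ = sin φ₁ cos δ + cos φ₁ sin δ cos θ = (0.808539)(0.713087) + (0.588443)(0.701075)(-0.938493) = 0.189390
φ₂ = asin(0.189390) = 0.190541 rad = 10.9172°.
Then Δλ = atan2(-0.142450, 0.559958) = -0.249110 rad, from sin θ sin δ cos φ₁ over cos δ − sin φ₁ sin φ₂.
λ₂ = 18.0192° + -14.2730° = 3.7462°.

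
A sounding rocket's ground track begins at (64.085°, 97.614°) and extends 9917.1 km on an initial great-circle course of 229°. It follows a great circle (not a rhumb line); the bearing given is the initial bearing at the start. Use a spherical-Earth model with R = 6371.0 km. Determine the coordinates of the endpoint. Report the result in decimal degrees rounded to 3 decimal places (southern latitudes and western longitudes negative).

Central angle δ = d/R = 1.556600 rad.
Converting: φ₁ = 1.118494 rad, θ = 3.996804 rad.
sin φ₂ = sin φ₁ cos δ + cos φ₁ sin δ cos θ = (0.899443)(0.014196) + (0.437037)(0.999899)(-0.656059) = -0.273925
φ₂ = asin(-0.273925) = -0.277472 rad = -15.898°.
Then Δλ = atan2(-0.329803, 0.260576) = -0.902124 rad, from sin θ sin δ cos φ₁ over cos δ − sin φ₁ sin φ₂.
λ₂ = 97.614° + -51.688° = 45.926°.

latitude -15.898°, longitude 45.926°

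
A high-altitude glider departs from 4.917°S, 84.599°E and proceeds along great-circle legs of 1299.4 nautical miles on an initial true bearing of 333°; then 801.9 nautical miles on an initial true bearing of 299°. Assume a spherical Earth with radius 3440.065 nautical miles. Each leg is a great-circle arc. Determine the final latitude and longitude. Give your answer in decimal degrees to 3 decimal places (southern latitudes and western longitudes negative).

latitude 20.459°, longitude 62.194°

Apply the spherical direct solution leg by leg, carrying full precision between legs.
Leg 1: from (-4.917°, 84.599°), δ = 1299.4/3440.065 = 0.377725 rad, θ = 333° → φ = 14.343°, λ = 74.647°.
Leg 2: from (14.343°, 74.647°), δ = 801.9/3440.065 = 0.233106 rad, θ = 299° → φ = 20.459°, λ = 62.194°.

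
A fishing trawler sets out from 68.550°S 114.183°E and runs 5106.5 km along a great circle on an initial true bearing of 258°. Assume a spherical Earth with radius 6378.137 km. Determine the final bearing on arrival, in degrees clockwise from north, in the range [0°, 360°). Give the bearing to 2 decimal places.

final bearing 329.82°

Central angle δ = d/R = 0.800626 rad.
Start latitude φ₁ = -1.196423 rad; initial bearing θ = 4.502949 rad.
Applying the spherical law of cosines for sides, sin φ₂ = sin φ₁ cos δ + cos φ₁ sin δ cos θ = -0.702607, so φ₂ = -44.637°.
Δλ = atan2( sin θ sin δ cos φ₁ , cos δ − sin φ₁ sin φ₂ ) = atan2(-0.256753, 0.042315) = -1.407456 rad = -80.641°.
λ₂ = λ₁ + Δλ = 33.542°.
The forward bearing on arrival equals the back-azimuth from the destination plus 180°.
Back-azimuth from P₂ (-44.64°, 33.54°) to P₁ (-68.55°, 114.18°), with Δλ' = λ₁ − λ₂ = 80.64°: atan2( sin Δλ' cos φ₁ , cos φ₂ sin φ₁ − sin φ₂ cos φ₁ cos Δλ' ) = 149.82°.
Final bearing = (149.82° + 180°) mod 360° = 329.82°.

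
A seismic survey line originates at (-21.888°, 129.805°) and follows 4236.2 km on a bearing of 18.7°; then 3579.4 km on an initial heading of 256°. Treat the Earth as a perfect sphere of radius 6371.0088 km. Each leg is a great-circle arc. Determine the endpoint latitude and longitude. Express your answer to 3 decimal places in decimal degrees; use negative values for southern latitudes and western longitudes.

latitude 4.924°, longitude 110.337°

Apply the spherical direct solution leg by leg, carrying full precision between legs.
Leg 1: from (-21.888°, 129.805°), δ = 4236.2/6371.0088 = 0.664918 rad, θ = 18.7° → φ = 14.414°, λ = 141.590°.
Leg 2: from (14.414°, 141.590°), δ = 3579.4/6371.0088 = 0.561826 rad, θ = 256° → φ = 4.924°, λ = 110.337°.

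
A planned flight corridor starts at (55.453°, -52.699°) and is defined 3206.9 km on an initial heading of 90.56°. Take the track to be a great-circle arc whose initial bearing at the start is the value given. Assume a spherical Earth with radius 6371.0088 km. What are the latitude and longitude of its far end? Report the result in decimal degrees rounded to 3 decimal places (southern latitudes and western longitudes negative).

δ = 3206.9/6371.0088 = 0.503358 rad (28.8403°).
Start latitude φ₁ = 0.967837 rad; initial bearing θ = 1.580570 rad.
sin φ₂ = sin φ₁ cos δ + cos φ₁ sin δ cos θ = (0.823661)(0.875968) + (0.567082)(0.482370)(-0.009774) = 0.718827
φ₂ = asin(0.718827) = 0.802114 rad = 45.958°.
Δλ = atan2( sin θ sin δ cos φ₁ , cos δ − sin φ₁ sin φ₂ ) = atan2(0.273530, 0.283898) = 0.766802 rad = 43.935°.
λ₂ = -52.699° + 43.935° = -8.764°.

latitude 45.958°, longitude -8.764°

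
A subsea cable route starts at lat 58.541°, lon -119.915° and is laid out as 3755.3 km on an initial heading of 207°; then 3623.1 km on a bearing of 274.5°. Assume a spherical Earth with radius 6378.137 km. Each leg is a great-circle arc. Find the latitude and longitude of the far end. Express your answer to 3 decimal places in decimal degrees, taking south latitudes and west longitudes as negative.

latitude 24.706°, longitude -172.508°

Apply the spherical direct solution leg by leg, carrying full precision between legs.
Leg 1: from (58.541°, -119.915°), δ = 3755.3/6378.137 = 0.588777 rad, θ = 207° → φ = 26.817°, λ = -136.325°.
Leg 2: from (26.817°, -136.325°), δ = 3623.1/6378.137 = 0.568050 rad, θ = 274.5° → φ = 24.706°, λ = -172.508°.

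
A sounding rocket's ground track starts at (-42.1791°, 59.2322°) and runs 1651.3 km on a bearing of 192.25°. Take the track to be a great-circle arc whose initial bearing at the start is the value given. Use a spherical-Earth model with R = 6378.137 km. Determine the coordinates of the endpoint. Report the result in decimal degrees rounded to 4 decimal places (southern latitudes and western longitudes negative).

latitude -56.5611°, longitude 53.5749°

δ = 1651.3/6378.137 = 0.258900 rad (14.8339°).
Start latitude φ₁ = -0.736164 rad; initial bearing θ = 3.355395 rad.
sin φ₂ = sin φ₁ cos δ + cos φ₁ sin δ cos θ = (-0.671450)(0.966672) + (0.741050)(0.256017)(-0.977231) = -0.834474
φ₂ = asin(-0.834474) = -0.987178 rad = -56.5611°.
For the longitude increment, Δλ = atan2( sin θ sin δ cos φ₁, cos δ − sin φ₁ sin φ₂ ) = atan2(-0.040255, 0.406364) = -5.6573°.
λ₂ = 59.2322° + -5.6573° = 53.5749°.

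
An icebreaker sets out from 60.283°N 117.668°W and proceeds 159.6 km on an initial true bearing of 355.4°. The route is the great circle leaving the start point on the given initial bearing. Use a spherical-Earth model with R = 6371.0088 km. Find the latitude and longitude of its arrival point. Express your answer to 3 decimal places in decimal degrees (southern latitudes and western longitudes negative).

latitude 61.713°, longitude -117.911°

Central angle δ = d/R = 0.025051 rad.
Start latitude φ₁ = 1.052137 rad; initial bearing θ = 6.202900 rad.
Applying the spherical law of cosines for sides, sin φ₂ = sin φ₁ cos δ + cos φ₁ sin δ cos θ = 0.880589, so φ₂ = 61.713°.
Δλ = atan2( sin θ sin δ cos φ₁ , cos δ − sin φ₁ sin φ₂ ) = atan2(-0.000996, 0.234908) = -0.004239 rad = -0.243°.
Hence λ₂ = -117.668° + -0.243° = -117.911°.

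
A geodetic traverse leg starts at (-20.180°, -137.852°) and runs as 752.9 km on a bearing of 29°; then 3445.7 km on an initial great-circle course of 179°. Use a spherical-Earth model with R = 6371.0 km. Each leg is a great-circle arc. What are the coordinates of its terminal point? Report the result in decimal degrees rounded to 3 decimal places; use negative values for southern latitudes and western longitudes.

Apply the spherical direct solution leg by leg, carrying full precision between legs.
Leg 1: from (-20.180°, -137.852°), δ = 752.9/6371 = 0.118176 rad, θ = 29° → φ = -14.228°, λ = -134.471°.
Leg 2: from (-14.228°, -134.471°), δ = 3445.7/6371 = 0.540841 rad, θ = 179° → φ = -45.209°, λ = -133.741°.

latitude -45.209°, longitude -133.741°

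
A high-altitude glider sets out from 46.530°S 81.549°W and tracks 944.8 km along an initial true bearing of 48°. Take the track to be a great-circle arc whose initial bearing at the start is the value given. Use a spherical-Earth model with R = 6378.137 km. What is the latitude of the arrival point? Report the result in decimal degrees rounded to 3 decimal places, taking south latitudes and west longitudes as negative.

latitude -40.530°

Angular distance δ = d/R = 944.8 / 6378.137 = 0.148131 rad.
Start latitude φ₁ = -0.812102 rad; initial bearing θ = 0.837758 rad.
Destination latitude: φ₂ = arcsin( sin φ₁ cos δ + cos φ₁ sin δ cos θ ) = arcsin(-0.649845) = -40.530°.
For the longitude increment, Δλ = atan2( sin θ sin δ cos φ₁, cos δ − sin φ₁ sin φ₂ ) = atan2(0.075458, 0.517434) = 8.297°.
λ₂ = -81.549° + 8.297° = -73.252°.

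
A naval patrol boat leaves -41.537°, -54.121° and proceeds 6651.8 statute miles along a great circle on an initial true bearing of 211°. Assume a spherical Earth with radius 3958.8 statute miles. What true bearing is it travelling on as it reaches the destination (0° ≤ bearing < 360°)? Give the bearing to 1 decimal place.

δ = 6651.8/3958.8 = 1.680257 rad (96.2716°).
Converting: φ₁ = -0.724957 rad, θ = 3.682645 rad.
sin φ₂ = sin φ₁ cos δ + cos φ₁ sin δ cos θ = (-0.663104)(-0.109242) + (0.748528)(0.994015)(-0.857167) = -0.565335
φ₂ = asin(-0.565335) = -0.600839 rad = -34.426°.
For the longitude increment, Δλ = atan2( sin θ sin δ cos φ₁, cos δ − sin φ₁ sin φ₂ ) = atan2(-0.383213, -0.484117) = -141.636°.
λ₂ = -54.121° + -141.636° = -195.757°, normalized to (−180°, 180°] → 164.243°.
The forward bearing on arrival equals the back-azimuth from the destination plus 180°.
Back-azimuth from P₂ (-34.4°, 164.2°) to P₁ (-41.5°, -54.1°), with Δλ' = λ₁ − λ₂ = -218.4°: atan2( sin Δλ' cos φ₁ , cos φ₂ sin φ₁ − sin φ₂ cos φ₁ cos Δλ' ) = 152.1°.
Final bearing = (152.1° + 180°) mod 360° = 332.1°.

final bearing 332.1°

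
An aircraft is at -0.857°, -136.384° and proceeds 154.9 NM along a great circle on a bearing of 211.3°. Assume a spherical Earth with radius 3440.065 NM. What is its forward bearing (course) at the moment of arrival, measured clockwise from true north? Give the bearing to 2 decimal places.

Central angle δ = d/R = 0.045028 rad.
With φ₁ = -0.857° = -0.014957 rad and θ = 211.3° = 3.687881 rad:
Destination latitude: φ₂ = arcsin( sin φ₁ cos δ + cos φ₁ sin δ cos θ ) = arcsin(-0.053399) = -3.061°.
Then Δλ = atan2(-0.023383, 0.998188) = -0.023421 rad, from sin θ sin δ cos φ₁ over cos δ − sin φ₁ sin φ₂.
Hence λ₂ = -136.384° + -1.342° = -137.726°.
The forward bearing on arrival equals the back-azimuth from the destination plus 180°.
Back-azimuth from P₂ (-3.06°, -137.73°) to P₁ (-0.86°, -136.38°), with Δλ' = λ₁ − λ₂ = 1.34°: atan2( sin Δλ' cos φ₁ , cos φ₂ sin φ₁ − sin φ₂ cos φ₁ cos Δλ' ) = 31.35°.
Final bearing = (31.35° + 180°) mod 360° = 211.35°.

final bearing 211.35°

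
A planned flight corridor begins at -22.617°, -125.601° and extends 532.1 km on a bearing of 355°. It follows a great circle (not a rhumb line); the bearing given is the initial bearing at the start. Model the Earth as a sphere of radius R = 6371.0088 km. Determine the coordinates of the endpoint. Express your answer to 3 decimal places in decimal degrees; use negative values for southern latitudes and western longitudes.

The arc subtends δ = 532.1/6371.0088 = 0.083519 rad at the centre.
With φ₁ = -22.617° = -0.394741 rad and θ = 355° = 6.195919 rad:
sin φ₂ = sin φ₁ cos δ + cos φ₁ sin δ cos θ = (-0.384569)(0.996514) + (0.923096)(0.083422)(0.996195) = -0.306515
φ₂ = asin(-0.306515) = -0.311530 rad = -17.849°.
Then Δλ = atan2(-0.006712, 0.878638) = -0.007638 rad, from sin θ sin δ cos φ₁ over cos δ − sin φ₁ sin φ₂.
λ₂ = -125.601° + -0.438° = -126.039°.

latitude -17.849°, longitude -126.039°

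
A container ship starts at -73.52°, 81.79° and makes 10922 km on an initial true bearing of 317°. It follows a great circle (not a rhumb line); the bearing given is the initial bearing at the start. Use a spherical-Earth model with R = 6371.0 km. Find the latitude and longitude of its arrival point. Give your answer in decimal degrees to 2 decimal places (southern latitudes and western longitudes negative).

latitude 20.03°, longitude 35.86°

Angular distance δ = d/R = 10922 / 6371 = 1.714331 rad.
Converting: φ₁ = -1.283166 rad, θ = 5.532694 rad.
sin φ₂ = sin φ₁ cos δ + cos φ₁ sin δ cos θ = (-0.958919)(-0.143042) + (0.283681)(0.989717)(0.731354) = 0.342503
φ₂ = asin(0.342503) = 0.349580 rad = 20.03°.
Then Δλ = atan2(-0.191480, 0.185391) = -0.801555 rad, from sin θ sin δ cos φ₁ over cos δ − sin φ₁ sin φ₂.
λ₂ = λ₁ + Δλ = 35.86°.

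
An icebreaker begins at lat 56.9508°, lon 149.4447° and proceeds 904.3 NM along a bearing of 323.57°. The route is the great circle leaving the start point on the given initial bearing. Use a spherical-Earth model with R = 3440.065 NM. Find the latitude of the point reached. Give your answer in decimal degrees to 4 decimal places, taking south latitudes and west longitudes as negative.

Central angle δ = d/R = 0.262873 rad.
Converting: φ₁ = 0.993979 rad, θ = 5.647362 rad.
Applying the spherical law of cosines for sides, sin φ₂ = sin φ₁ cos δ + cos φ₁ sin δ cos θ = 0.923429, so φ₂ = 67.4327°.
Then Δλ = atan2(-0.084156, 0.191627) = -0.413808 rad, from sin θ sin δ cos φ₁ over cos δ − sin φ₁ sin φ₂.
λ₂ = 149.4447° + -23.7095° = 125.7352°.

latitude 67.4327°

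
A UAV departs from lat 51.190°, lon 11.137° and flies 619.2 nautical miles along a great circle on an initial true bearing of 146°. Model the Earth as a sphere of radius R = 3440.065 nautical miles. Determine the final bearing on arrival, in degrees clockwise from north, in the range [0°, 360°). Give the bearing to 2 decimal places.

final bearing 151.69°

Angular distance δ = d/R = 619.2 / 3440.065 = 0.179997 rad.
Converting: φ₁ = 0.893434 rad, θ = 2.548181 rad.
sin φ₂ = sin φ₁ cos δ + cos φ₁ sin δ cos θ = (0.779229)(0.983844) + (0.626740)(0.179026)(-0.829038) = 0.673619
φ₂ = asin(0.673619) = 0.739095 rad = 42.347°.
Then Δλ = atan2(0.062743, 0.458941) = 0.135870 rad, from sin θ sin δ cos φ₁ over cos δ − sin φ₁ sin φ₂.
λ₂ = 11.137° + 7.785° = 18.922°.
The forward bearing on arrival equals the back-azimuth from the destination plus 180°.
Back-azimuth from P₂ (42.35°, 18.92°) to P₁ (51.19°, 11.14°), with Δλ' = λ₁ − λ₂ = -7.78°: atan2( sin Δλ' cos φ₁ , cos φ₂ sin φ₁ − sin φ₂ cos φ₁ cos Δλ' ) = 331.69°.
Final bearing = (331.69° + 180°) mod 360° = 151.69°.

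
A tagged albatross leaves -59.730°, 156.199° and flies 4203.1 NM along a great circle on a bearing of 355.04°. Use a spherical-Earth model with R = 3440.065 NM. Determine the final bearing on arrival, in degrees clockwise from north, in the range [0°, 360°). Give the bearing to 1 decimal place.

Angular distance δ = d/R = 4203.1 / 3440.065 = 1.221808 rad.
With φ₁ = -59.730° = -1.042485 rad and θ = 355.04° = 6.196617 rad:
Destination latitude: φ₂ = arcsin( sin φ₁ cos δ + cos φ₁ sin δ cos θ ) = arcsin(0.176590) = 10.171°.
Δλ = atan2( sin θ sin δ cos φ₁ , cos δ − sin φ₁ sin φ₂ ) = atan2(-0.040955, 0.494460) = -0.082640 rad = -4.735°.
λ₂ = λ₁ + Δλ = 151.464°.
The forward bearing on arrival equals the back-azimuth from the destination plus 180°.
Back-azimuth from P₂ (10.2°, 151.5°) to P₁ (-59.7°, 156.2°), with Δλ' = λ₁ − λ₂ = 4.7°: atan2( sin Δλ' cos φ₁ , cos φ₂ sin φ₁ − sin φ₂ cos φ₁ cos Δλ' ) = 177.5°.
Final bearing = (177.5° + 180°) mod 360° = 357.5°.

final bearing 357.5°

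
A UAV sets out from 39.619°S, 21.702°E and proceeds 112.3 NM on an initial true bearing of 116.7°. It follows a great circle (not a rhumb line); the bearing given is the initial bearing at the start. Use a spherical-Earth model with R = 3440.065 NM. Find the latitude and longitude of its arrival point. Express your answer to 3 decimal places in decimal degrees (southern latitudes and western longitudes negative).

latitude -40.439°, longitude 23.898°

The arc subtends δ = 112.3/3440.065 = 0.032645 rad at the centre.
Converting: φ₁ = -0.691482 rad, θ = 2.036799 rad.
Destination latitude: φ₂ = arcsin( sin φ₁ cos δ + cos φ₁ sin δ cos θ ) = arcsin(-0.648636) = -40.439°.
Δλ = atan2( sin θ sin δ cos φ₁ , cos δ − sin φ₁ sin φ₂ ) = atan2(0.022461, 0.585845) = 0.038321 rad = 2.196°.
λ₂ = 21.702° + 2.196° = 23.898°.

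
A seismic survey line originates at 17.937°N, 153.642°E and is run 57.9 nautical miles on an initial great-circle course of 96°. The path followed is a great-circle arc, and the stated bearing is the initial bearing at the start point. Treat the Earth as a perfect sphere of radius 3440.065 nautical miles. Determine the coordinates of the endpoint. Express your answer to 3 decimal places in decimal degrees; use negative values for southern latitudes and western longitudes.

latitude 17.834°, longitude 154.649°

δ = 57.9/3440.065 = 0.016831 rad (0.9643°).
Start latitude φ₁ = 0.313060 rad; initial bearing θ = 1.675516 rad.
Applying the spherical law of cosines for sides, sin φ₂ = sin φ₁ cos δ + cos φ₁ sin δ cos θ = 0.306254, so φ₂ = 17.834°.
Δλ = atan2( sin θ sin δ cos φ₁ , cos δ − sin φ₁ sin φ₂ ) = atan2(0.015925, 0.905541) = 0.017584 rad = 1.007°.
λ₂ = 153.642° + 1.007° = 154.649°.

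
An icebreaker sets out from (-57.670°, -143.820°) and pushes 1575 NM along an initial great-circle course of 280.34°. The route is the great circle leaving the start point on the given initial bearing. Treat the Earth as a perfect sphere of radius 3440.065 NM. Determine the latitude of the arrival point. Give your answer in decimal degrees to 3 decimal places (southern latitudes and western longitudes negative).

latitude -45.686°

Central angle δ = d/R = 0.457840 rad.
Start latitude φ₁ = -1.006531 rad; initial bearing θ = 4.892856 rad.
sin φ₂ = sin φ₁ cos δ + cos φ₁ sin δ cos θ = (-0.844982)(0.897009) + (0.534795)(0.442012)(0.179489) = -0.715528
φ₂ = asin(-0.715528) = -0.797380 rad = -45.686°.
Δλ = atan2( sin θ sin δ cos φ₁ , cos δ − sin φ₁ sin φ₂ ) = atan2(-0.232547, 0.292401) = -0.671869 rad = -38.495°.
λ₂ = -143.820° + -38.495° = -182.315°, normalized to (−180°, 180°] → 177.685°.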